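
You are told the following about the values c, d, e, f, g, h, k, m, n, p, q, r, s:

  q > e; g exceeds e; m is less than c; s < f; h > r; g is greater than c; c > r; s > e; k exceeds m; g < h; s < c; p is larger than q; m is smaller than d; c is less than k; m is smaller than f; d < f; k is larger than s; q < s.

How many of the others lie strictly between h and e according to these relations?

Chaining upward from e reaches: q, s, f, c, g, k, p.
Chaining downward from h reaches: m, r, q, s, c, g.
Strictly between e and h are those in both lists: q, s, c, g — 4 elements.

4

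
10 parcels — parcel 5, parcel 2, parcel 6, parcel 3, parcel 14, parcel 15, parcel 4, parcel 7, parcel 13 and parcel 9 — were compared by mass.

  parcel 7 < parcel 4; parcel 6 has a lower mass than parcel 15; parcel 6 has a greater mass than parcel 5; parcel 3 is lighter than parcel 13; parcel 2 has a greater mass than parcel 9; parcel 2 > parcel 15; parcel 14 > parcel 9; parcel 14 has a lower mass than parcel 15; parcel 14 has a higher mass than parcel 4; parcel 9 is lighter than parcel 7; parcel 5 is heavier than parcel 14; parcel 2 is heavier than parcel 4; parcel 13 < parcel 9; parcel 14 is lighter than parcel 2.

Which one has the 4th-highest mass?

Piecing the relations together gives one ordering: parcel 3 < parcel 13 < parcel 9 < parcel 7 < parcel 4 < parcel 14 < parcel 5 < parcel 6 < parcel 15 < parcel 2.
The 4th largest is parcel 5.

parcel 5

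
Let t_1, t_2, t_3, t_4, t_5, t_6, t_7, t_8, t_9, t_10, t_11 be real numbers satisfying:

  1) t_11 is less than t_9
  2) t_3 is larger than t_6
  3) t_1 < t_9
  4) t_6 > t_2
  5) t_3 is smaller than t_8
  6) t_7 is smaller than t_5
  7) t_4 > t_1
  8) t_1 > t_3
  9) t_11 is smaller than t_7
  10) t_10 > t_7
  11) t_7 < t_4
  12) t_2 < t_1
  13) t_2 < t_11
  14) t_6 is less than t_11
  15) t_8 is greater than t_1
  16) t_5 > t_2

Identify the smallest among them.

t_6 is not least since t_2 < t_6; t_11 is not least since t_6 < t_11; t_3 is not least since t_6 < t_3; t_7 is not least since t_11 < t_7; t_1 is not least since t_2 < t_1; t_4 is not least since t_7 < t_4; t_10 is not least since t_7 < t_10; t_9 is not least since t_1 < t_9; t_5 is not least since t_7 < t_5; t_8 is not least since t_3 < t_8.
Only t_2 has nothing below it, so t_2 is the smallest.

t_2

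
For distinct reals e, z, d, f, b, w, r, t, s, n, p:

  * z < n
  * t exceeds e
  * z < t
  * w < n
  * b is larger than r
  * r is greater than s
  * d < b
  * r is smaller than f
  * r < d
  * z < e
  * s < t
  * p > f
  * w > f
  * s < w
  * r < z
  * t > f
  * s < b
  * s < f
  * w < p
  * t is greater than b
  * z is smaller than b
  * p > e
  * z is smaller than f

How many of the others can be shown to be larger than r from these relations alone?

9

From r the given relations immediately reach z, f, d, b.
From those, e, w, n, p, t — 9 in total.
No other element is forced above r by the given relations, so the count is 9.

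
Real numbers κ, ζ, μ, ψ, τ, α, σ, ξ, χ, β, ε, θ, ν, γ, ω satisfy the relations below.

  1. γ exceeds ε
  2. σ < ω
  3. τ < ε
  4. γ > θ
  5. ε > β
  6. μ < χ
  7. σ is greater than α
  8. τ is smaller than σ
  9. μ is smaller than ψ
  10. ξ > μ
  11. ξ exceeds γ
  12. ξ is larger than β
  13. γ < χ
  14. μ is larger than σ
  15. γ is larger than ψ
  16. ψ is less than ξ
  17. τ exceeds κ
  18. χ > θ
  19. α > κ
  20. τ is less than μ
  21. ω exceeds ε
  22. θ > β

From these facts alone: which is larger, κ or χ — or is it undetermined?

χ

Chaining the given relations: κ < τ < μ < ψ < γ < χ.
So χ is larger.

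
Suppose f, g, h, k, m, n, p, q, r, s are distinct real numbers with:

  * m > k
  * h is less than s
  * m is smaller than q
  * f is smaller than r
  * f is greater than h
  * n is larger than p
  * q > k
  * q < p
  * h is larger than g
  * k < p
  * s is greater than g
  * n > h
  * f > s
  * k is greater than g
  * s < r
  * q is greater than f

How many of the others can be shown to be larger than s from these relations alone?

Directly above s: f, r.
One step further: q (3 so far).
One step further: p (4 so far).
One step further: n (5 so far).
No other element is forced above s by the given relations, so the count is 5.

5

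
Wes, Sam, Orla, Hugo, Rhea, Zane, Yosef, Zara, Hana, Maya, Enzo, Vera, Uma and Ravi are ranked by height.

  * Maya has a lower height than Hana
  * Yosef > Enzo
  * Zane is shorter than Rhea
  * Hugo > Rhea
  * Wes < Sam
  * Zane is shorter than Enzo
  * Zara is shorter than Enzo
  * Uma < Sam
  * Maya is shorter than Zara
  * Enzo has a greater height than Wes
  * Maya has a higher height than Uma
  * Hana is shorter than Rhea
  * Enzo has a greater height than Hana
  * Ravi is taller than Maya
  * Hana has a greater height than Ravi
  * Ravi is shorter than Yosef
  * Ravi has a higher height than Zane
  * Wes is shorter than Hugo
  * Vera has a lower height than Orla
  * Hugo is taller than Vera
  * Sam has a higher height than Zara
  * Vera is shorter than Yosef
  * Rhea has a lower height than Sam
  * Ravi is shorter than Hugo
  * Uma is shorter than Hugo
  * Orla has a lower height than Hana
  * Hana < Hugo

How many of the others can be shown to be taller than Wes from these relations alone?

The elements the relations force above Wes are Hugo, Enzo, Yosef, Sam — no chain reaches any other.
That is 4.

4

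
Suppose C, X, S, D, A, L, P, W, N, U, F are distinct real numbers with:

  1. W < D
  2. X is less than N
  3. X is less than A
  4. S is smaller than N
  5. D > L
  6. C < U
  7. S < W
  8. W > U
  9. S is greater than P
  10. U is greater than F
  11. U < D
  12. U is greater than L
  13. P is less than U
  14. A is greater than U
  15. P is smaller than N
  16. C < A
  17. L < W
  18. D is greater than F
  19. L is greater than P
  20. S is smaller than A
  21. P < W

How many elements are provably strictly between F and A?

Chaining upward from F reaches: U, W, D.
Chaining downward from A reaches: P, S, L, C, X, U.
Strictly between F and A are those in both lists: U — 1 element.

1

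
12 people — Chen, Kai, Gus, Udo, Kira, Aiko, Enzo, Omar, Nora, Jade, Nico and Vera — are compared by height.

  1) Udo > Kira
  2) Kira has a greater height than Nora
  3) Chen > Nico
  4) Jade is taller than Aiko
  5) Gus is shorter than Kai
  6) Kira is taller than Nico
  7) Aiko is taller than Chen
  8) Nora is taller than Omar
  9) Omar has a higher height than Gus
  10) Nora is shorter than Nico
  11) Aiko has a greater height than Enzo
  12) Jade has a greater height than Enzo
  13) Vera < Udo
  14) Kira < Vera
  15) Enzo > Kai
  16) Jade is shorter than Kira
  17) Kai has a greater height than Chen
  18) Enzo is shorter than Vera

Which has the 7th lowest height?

The consecutive relations fix a unique order: Gus < Omar < Nora < Nico < Chen < Kai < Enzo < Aiko < Jade < Kira < Vera < Udo.
The 7th smallest is Enzo.

Enzo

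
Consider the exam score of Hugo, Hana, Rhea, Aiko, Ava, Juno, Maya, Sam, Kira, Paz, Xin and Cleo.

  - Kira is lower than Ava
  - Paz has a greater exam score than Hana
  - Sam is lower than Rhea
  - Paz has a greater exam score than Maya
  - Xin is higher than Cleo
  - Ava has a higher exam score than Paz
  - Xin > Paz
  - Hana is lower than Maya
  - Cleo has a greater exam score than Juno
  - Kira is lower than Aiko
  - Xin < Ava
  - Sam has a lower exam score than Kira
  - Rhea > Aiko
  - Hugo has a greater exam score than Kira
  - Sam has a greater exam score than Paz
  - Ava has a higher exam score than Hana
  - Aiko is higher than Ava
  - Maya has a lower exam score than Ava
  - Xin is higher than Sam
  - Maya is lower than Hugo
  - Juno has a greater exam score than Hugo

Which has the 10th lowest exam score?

Ava

Chaining the given pairs: Hana < Maya < Paz < Sam < Kira < Hugo < Juno < Cleo < Xin < Ava < Aiko < Rhea.
The 10th smallest is Ava.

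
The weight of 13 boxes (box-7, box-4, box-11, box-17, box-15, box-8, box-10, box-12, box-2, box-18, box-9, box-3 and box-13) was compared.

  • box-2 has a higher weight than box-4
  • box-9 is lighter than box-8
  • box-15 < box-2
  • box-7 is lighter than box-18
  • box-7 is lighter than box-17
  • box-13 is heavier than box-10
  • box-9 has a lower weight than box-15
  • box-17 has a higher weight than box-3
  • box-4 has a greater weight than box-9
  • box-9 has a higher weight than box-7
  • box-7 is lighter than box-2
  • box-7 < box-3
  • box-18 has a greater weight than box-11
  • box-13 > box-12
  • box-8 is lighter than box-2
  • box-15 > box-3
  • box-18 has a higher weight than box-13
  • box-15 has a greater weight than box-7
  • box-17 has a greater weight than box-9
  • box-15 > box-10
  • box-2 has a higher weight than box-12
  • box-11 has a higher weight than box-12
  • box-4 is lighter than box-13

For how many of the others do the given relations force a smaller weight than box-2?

8

From box-2 the given relations immediately reach box-7, box-12, box-8, box-4, box-15.
From those, box-3, box-9, box-10 — 8 in total.
Nothing else is reachable below box-2; 8 in all.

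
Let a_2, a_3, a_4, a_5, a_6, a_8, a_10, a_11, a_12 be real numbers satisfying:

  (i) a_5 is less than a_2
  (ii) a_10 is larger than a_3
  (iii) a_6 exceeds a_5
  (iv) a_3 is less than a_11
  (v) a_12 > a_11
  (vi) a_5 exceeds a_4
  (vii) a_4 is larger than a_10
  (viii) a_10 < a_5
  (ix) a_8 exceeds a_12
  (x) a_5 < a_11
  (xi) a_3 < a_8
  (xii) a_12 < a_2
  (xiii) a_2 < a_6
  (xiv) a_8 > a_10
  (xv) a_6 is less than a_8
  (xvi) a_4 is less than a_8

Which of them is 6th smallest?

a_12

Chaining the given pairs: a_3 < a_10 < a_4 < a_5 < a_11 < a_12 < a_2 < a_6 < a_8.
Counting 6 from the smallest end gives a_12.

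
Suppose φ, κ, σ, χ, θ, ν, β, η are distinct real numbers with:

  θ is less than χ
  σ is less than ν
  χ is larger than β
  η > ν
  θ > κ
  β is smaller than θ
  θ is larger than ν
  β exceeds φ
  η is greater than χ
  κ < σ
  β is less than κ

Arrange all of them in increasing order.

φ < β < κ < σ < ν < θ < χ < η

Each adjacent pair is fixed by a given relation: φ < β; β < κ; κ < σ; σ < ν; ν < θ; θ < χ; χ < η. Chaining them end to end gives the full order.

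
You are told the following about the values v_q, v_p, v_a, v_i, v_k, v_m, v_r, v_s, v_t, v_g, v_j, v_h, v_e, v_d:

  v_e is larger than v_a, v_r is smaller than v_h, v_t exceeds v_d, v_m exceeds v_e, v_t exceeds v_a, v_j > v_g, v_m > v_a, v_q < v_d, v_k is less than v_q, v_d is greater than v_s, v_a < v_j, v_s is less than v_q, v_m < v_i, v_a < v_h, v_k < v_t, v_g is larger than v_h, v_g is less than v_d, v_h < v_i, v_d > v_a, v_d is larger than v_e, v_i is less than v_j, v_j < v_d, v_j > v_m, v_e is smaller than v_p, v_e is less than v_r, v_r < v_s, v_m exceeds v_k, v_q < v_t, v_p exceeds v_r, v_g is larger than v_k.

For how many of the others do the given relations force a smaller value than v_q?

From v_q the given relations immediately reach v_k, v_s.
From those, v_r — 3 in total.
From those, v_e — 4 in total.
From those, v_a — 5 in total.
Nothing else is reachable below v_q; 5 in all.

5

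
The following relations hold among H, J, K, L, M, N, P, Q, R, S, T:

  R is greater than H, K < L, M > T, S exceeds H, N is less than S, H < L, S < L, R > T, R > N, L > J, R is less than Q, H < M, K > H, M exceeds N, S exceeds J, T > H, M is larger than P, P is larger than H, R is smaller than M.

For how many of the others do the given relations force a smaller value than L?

5

From L the given relations immediately reach H, J, K, S.
From those, N — 5 in total.
Nothing else is reachable below L; 5 in all.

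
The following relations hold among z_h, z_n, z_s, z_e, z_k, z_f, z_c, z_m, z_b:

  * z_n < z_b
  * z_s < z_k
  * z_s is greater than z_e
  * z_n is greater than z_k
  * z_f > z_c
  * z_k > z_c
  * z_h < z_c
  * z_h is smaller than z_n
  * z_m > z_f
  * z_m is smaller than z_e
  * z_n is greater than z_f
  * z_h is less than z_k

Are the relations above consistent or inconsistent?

consistent

The single ordering z_h < z_c < z_f < z_m < z_e < z_s < z_k < z_n < z_b satisfies every listed relation, so no contradiction arises.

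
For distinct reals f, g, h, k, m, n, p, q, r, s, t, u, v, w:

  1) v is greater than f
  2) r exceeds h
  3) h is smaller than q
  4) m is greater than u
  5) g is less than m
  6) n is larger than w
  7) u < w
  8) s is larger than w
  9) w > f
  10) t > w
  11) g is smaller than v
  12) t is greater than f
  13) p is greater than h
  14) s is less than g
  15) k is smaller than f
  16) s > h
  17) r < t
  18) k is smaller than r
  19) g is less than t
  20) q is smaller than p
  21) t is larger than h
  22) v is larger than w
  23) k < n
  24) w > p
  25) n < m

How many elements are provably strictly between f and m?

4

The relations place f below m. An element lies strictly between them when it is forced above f and also forced below m.
Above f: {w, s, g, n, t, v}. Below m: {k, h, u, q, p, w, s, g, n}.
Intersection: {w, s, g, n} — 4.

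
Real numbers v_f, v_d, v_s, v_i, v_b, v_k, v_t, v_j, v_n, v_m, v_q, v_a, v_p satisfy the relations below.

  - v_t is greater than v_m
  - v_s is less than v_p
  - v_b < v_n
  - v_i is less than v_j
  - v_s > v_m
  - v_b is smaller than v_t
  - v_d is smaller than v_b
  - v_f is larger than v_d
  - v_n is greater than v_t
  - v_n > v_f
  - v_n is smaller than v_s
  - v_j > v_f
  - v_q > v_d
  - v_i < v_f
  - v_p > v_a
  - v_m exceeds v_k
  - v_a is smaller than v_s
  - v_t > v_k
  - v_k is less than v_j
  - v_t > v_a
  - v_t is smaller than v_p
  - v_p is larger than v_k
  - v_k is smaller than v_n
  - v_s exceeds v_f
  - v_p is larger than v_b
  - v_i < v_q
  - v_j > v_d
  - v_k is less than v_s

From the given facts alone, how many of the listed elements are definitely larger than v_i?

From v_i the given relations immediately reach v_q, v_f, v_j.
From those, v_n, v_s — 5 in total.
From those, v_p — 6 in total.
Nothing else is reachable above v_i; 6 in all.

6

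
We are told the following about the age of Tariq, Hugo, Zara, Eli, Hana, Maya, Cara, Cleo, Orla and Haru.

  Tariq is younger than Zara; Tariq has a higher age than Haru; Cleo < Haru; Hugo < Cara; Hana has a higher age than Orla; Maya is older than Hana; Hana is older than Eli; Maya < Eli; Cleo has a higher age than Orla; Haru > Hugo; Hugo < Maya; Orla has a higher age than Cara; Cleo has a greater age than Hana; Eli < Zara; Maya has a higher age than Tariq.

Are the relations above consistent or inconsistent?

Chaining the given relations yields Hana < Cleo < Haru < Tariq < Maya < Eli, so Hana < Eli. But one relation states Eli < Hana. These cannot both hold.

inconsistent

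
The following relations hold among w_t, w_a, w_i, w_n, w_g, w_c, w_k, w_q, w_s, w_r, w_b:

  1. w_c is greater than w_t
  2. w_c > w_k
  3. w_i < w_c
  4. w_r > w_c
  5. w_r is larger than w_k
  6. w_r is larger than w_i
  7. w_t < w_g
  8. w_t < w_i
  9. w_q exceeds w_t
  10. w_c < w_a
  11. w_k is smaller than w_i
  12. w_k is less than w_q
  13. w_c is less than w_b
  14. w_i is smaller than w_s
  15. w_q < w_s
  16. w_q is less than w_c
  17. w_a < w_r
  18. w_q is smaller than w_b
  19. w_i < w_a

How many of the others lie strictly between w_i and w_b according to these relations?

1

The relations place w_i below w_b. An element lies strictly between them when it is forced above w_i and also forced below w_b.
Above w_i: {w_s, w_c, w_a, w_r}. Below w_b: {w_t, w_k, w_q, w_c}.
Intersection: {w_c} — 1.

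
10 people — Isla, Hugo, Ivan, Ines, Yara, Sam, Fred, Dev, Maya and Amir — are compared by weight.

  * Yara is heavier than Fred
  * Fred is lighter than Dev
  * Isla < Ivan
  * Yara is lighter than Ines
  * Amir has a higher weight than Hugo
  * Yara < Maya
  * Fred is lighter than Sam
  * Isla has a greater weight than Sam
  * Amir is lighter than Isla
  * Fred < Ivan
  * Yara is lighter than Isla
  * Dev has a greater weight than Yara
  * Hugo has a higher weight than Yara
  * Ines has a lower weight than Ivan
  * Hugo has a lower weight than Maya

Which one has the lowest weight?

Fred

Yara is not least since Fred < Yara; Hugo is not least since Yara < Hugo; Maya is not least since Hugo < Maya; Sam is not least since Fred < Sam; Dev is not least since Yara < Dev; Amir is not least since Hugo < Amir; Ines is not least since Yara < Ines; Isla is not least since Amir < Isla; Ivan is not least since Fred < Ivan.
Only Fred has nothing below it, so Fred is the lowest weight.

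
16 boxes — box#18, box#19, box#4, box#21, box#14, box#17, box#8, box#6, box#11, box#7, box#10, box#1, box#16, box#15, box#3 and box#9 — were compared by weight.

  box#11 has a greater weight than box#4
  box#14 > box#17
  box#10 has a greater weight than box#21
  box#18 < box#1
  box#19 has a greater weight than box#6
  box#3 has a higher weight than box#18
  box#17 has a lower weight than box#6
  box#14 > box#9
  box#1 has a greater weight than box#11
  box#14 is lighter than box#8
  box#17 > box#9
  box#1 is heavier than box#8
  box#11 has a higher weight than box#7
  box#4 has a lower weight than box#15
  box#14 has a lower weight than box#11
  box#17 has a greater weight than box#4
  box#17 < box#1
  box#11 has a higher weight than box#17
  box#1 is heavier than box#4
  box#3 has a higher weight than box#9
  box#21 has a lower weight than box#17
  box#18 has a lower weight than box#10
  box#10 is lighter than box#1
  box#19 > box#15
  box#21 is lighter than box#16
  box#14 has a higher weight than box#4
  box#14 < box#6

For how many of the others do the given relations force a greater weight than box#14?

Directly above box#14: box#6, box#8, box#11.
One step further: box#19, box#1 (5 so far).
Nothing else is reachable above box#14; 5 in all.

5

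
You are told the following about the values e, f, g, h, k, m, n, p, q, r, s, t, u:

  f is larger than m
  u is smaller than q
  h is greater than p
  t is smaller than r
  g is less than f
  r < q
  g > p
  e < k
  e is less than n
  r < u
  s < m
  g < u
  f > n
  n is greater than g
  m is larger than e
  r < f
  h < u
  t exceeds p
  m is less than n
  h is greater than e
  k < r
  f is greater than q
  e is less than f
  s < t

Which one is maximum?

f

Chaining downward from f: directly below it, e, g, m, r, n, q; then p, s, t, k, u; then h.
That covers every other element, and nothing is given above f, so f is the maximum.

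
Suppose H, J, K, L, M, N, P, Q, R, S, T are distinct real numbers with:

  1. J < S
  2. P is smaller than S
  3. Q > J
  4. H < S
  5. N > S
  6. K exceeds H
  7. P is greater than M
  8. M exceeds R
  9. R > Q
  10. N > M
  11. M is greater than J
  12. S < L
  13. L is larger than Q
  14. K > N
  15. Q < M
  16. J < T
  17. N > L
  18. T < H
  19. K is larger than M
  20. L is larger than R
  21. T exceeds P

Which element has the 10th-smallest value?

N

Piecing the relations together gives one ordering: J < Q < R < M < P < T < H < S < L < N < K.
Counting 10 from the smallest end gives N.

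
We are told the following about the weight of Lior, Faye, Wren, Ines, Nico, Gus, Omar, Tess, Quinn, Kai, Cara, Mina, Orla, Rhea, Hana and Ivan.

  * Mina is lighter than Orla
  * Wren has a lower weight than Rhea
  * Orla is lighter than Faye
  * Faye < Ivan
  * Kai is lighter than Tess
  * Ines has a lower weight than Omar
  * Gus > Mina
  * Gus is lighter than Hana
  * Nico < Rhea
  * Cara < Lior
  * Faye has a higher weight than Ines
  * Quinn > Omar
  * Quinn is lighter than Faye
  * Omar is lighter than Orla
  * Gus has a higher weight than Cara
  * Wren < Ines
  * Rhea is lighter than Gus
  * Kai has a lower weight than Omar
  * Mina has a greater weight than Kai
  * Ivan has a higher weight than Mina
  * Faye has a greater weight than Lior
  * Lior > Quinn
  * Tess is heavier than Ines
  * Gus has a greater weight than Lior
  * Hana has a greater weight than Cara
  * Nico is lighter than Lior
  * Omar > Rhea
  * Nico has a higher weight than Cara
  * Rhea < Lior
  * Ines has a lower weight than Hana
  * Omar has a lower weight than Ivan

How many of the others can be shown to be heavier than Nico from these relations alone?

The elements the relations force above Nico are Rhea, Omar, Quinn, Lior, Orla, Faye, Ivan, Gus, Hana — no chain reaches any other.
That is 9.

9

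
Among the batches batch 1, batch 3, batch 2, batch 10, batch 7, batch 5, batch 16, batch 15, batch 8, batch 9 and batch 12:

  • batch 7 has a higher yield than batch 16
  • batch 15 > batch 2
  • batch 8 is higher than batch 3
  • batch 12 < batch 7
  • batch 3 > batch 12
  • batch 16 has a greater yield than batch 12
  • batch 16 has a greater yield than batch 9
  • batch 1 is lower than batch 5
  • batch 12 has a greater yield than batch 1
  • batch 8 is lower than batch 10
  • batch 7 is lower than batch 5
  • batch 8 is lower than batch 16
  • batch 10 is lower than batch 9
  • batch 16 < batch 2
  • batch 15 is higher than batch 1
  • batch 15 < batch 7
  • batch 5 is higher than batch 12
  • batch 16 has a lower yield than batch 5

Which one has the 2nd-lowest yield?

Chaining the given pairs: batch 1 < batch 12 < batch 3 < batch 8 < batch 10 < batch 9 < batch 16 < batch 2 < batch 15 < batch 7 < batch 5.
The 2nd smallest is batch 12.

batch 12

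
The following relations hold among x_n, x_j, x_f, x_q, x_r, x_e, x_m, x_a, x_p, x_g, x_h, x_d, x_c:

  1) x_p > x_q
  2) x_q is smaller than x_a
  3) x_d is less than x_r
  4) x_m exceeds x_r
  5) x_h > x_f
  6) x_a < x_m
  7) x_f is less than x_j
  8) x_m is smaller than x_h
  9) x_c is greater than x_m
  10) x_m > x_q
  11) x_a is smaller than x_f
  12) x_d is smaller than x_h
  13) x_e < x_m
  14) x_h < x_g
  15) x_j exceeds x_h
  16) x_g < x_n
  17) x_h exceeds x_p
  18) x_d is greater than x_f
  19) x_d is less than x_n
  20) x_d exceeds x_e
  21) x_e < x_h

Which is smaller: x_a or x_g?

x_a

x_a < x_f < x_d < x_r < x_m < x_h < x_g, by transitivity through x_f, x_d, x_r, x_m, x_h.
So x_a < x_g; x_a is the smaller of the two.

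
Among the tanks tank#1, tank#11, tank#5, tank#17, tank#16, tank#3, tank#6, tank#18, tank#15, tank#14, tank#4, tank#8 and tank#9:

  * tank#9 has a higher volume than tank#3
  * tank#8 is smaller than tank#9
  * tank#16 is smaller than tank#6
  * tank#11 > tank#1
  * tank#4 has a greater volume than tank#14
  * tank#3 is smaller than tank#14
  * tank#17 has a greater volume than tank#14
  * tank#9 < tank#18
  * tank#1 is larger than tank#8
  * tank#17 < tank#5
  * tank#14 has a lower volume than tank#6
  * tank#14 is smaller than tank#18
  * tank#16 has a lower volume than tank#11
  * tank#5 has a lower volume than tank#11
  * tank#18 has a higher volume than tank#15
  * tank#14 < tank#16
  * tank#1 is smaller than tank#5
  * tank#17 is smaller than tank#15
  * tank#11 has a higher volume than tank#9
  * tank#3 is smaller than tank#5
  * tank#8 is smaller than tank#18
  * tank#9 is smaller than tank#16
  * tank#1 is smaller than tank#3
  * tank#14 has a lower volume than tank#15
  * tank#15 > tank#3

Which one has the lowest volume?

tank#8

Chaining upward from tank#8: directly above it, tank#1, tank#9, tank#18; then tank#3, tank#16, tank#5, tank#11; then tank#14, tank#15, tank#6; then tank#17, tank#4.
That covers every other element, and nothing is given below tank#8, so tank#8 is the lowest volume.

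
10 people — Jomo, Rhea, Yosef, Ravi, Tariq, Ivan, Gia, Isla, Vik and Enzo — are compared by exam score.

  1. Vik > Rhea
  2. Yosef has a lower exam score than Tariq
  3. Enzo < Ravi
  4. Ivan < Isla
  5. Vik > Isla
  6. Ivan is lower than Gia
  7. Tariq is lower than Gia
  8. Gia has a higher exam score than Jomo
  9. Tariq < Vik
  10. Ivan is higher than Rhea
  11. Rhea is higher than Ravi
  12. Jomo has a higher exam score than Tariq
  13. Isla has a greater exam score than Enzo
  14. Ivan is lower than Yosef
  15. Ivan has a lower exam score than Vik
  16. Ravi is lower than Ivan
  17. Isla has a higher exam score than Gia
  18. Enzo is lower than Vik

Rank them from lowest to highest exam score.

Enzo < Ravi < Rhea < Ivan < Yosef < Tariq < Jomo < Gia < Isla < Vik

The consecutive links are each given: Enzo < Ravi; Ravi < Rhea; Rhea < Ivan; Ivan < Yosef; Yosef < Tariq; Tariq < Jomo; Jomo < Gia; Gia < Isla; Isla < Vik.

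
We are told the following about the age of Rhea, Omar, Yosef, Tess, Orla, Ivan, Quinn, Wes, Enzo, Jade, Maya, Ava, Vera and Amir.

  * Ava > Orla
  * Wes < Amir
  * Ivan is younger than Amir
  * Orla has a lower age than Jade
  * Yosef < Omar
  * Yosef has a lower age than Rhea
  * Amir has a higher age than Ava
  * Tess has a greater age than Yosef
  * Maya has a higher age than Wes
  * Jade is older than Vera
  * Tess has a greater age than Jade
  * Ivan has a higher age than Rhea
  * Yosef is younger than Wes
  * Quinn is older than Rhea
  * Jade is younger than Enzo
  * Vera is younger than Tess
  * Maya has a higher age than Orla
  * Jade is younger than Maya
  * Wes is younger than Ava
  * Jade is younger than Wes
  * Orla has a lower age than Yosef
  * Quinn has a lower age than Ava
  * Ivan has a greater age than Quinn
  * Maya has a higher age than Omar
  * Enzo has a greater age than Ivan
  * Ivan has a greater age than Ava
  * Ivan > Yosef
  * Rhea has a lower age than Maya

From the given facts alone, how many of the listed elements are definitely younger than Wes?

The elements the relations force below Wes are Orla, Vera, Jade, Yosef — no chain reaches any other.
That is 4.

4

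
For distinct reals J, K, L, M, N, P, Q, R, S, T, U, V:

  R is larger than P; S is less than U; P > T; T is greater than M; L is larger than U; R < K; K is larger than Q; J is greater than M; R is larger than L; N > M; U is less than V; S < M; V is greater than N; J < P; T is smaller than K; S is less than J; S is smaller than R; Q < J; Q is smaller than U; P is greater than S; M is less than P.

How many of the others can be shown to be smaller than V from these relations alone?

Directly below V: N, U.
One step further: S, M, Q (5 so far).
Nothing else is reachable below V; 5 in all.

5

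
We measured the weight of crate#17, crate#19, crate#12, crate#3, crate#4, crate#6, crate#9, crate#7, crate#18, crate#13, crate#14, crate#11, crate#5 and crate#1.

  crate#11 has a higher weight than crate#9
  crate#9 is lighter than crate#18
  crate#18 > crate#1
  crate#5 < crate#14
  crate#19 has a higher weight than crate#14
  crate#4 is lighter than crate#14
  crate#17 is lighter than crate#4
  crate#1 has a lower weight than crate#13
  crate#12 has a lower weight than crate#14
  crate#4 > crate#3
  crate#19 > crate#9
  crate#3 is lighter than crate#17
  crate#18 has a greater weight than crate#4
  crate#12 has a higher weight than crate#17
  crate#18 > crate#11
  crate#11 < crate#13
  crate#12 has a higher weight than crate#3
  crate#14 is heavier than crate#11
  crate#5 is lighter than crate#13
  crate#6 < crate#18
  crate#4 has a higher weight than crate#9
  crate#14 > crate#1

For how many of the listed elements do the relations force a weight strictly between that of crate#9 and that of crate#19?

3

Chaining upward from crate#9 reaches: crate#4, crate#11, crate#13, crate#14, crate#18.
Chaining downward from crate#19 reaches: crate#5, crate#1, crate#3, crate#17, crate#4, crate#11, crate#12, crate#14.
Strictly between crate#9 and crate#19 are those in both lists: crate#4, crate#11, crate#14 — 3 elements.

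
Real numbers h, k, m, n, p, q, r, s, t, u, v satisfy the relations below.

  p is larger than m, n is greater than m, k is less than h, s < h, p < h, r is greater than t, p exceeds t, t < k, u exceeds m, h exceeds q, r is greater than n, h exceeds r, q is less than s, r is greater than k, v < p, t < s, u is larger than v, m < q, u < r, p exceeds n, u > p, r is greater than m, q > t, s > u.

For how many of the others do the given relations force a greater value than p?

4

From p the given relations immediately reach u, h.
From those, r, s — 4 in total.
No other element is forced above p by the given relations, so the count is 4.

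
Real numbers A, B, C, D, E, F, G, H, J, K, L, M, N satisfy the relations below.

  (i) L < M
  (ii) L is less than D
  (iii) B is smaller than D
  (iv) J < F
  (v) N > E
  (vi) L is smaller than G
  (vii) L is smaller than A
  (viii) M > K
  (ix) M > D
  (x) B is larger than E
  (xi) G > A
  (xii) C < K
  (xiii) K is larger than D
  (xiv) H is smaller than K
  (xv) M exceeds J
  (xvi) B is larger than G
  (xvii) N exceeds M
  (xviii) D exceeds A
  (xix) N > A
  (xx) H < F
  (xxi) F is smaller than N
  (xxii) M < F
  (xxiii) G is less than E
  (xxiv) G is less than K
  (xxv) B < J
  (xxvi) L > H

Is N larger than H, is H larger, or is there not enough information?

N

H < L and L < A give H < A.
With A < G: H < L < A < G.
Then G < E extends the chain to E.
With E < B: H < L < A < G < E < B.
Then B < J extends the chain to J.
Then J < M extends the chain to M.
Then M < F extends the chain to F.
With F < N: H < L < A < G < E < B < J < M < F < N.
So N is larger.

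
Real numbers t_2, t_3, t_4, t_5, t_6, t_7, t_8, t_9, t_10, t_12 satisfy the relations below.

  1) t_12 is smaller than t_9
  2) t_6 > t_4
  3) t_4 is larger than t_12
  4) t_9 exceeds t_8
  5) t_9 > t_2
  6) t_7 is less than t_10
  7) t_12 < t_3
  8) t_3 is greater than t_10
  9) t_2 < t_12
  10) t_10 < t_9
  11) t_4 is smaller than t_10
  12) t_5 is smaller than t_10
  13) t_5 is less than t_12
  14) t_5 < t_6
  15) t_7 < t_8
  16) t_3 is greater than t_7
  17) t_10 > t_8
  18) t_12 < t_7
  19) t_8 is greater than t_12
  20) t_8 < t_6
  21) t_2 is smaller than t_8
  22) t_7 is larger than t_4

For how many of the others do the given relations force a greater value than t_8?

The elements the relations force above t_8 are t_10, t_3, t_9, t_6 — no chain reaches any other.
That is 4.

4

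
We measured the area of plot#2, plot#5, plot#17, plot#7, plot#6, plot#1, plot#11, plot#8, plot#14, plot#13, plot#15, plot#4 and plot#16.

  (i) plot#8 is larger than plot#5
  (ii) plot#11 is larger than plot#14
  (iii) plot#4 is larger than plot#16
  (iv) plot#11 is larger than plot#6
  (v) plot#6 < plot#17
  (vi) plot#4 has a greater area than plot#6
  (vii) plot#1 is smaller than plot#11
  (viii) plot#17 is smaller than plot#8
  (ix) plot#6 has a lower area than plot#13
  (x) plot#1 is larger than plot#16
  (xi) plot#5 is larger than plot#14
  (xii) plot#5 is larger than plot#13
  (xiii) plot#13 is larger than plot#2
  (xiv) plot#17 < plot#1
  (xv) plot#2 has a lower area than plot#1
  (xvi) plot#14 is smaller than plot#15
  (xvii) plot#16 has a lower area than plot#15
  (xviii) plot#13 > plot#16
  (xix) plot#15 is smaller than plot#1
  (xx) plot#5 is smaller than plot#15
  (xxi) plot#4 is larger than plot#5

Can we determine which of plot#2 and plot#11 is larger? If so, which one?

plot#11

Following the relations from plot#2: plot#2 < plot#13 < plot#5 < plot#15 < plot#1 < plot#11.
So plot#11 is larger.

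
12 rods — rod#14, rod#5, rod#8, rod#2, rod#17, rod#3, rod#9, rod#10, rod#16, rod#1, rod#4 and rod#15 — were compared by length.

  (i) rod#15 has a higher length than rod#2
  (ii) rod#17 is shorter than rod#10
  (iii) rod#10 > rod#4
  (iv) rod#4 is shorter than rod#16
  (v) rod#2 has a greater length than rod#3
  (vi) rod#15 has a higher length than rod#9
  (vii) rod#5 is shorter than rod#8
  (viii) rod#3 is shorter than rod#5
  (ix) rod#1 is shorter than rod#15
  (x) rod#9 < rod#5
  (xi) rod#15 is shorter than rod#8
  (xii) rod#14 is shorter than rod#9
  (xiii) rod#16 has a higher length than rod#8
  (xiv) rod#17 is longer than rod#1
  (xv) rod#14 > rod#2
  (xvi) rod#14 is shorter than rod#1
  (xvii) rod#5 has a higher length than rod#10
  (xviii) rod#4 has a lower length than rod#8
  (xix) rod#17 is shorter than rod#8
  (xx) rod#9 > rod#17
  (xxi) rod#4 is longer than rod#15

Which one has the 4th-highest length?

rod#10

Piecing the relations together gives one ordering: rod#3 < rod#2 < rod#14 < rod#1 < rod#17 < rod#9 < rod#15 < rod#4 < rod#10 < rod#5 < rod#8 < rod#16.
The 4th largest is rod#10.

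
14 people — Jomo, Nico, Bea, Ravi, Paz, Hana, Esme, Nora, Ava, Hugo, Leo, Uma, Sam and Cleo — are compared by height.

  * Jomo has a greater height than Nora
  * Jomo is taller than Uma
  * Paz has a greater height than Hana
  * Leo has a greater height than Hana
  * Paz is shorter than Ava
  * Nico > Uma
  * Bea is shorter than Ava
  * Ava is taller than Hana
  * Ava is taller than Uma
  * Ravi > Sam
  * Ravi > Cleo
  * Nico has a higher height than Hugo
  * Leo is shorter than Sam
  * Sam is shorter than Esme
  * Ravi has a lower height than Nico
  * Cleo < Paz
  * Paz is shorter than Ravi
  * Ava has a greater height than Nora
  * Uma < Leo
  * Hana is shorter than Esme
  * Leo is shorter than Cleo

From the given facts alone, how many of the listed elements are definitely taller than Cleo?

Directly above Cleo: Paz, Ravi.
One step further: Ava, Nico (4 so far).
No other element is forced above Cleo by the given relations, so the count is 4.

4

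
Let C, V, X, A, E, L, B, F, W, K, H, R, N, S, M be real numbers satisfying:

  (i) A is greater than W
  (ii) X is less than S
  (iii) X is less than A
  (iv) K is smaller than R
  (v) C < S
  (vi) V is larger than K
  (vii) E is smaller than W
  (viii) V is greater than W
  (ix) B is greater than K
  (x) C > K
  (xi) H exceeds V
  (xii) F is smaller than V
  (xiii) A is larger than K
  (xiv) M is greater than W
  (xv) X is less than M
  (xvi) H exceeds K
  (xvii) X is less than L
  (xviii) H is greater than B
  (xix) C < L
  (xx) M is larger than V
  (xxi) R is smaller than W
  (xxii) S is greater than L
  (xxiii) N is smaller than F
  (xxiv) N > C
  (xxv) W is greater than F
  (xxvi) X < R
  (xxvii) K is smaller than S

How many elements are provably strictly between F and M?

Chaining upward from F reaches: W, A, V, H.
Chaining downward from M reaches: X, K, C, R, E, N, W, V.
Strictly between F and M are those in both lists: W, V — 2 elements.

2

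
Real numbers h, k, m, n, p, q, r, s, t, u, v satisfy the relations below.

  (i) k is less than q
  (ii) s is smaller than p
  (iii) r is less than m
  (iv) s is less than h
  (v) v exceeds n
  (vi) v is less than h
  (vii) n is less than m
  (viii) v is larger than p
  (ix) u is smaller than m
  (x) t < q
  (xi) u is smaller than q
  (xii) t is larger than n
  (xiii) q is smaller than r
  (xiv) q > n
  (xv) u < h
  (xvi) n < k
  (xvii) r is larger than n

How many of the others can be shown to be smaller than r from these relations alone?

From r the given relations immediately reach n, q.
From those, u, t, k — 5 in total.
No other element is forced below r by the given relations, so the count is 5.

5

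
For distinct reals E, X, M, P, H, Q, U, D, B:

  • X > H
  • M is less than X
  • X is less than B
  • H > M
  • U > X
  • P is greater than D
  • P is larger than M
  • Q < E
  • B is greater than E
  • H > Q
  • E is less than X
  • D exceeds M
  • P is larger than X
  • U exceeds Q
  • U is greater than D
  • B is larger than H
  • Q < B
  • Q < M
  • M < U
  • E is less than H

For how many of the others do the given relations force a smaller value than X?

4

The elements the relations force below X are Q, M, E, H — no chain reaches any other.
That is 4.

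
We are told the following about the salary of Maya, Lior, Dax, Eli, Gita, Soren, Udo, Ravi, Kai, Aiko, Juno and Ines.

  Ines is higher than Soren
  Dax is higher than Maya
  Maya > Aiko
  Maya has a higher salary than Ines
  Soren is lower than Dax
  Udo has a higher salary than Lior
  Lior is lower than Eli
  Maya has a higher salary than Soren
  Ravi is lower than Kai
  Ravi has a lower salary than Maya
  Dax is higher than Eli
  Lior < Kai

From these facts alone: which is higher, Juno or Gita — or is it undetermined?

undetermined

Following every chain through Gita: nothing is chained to Gita.
Juno is not reached, and no chain runs the other way from Juno to Gita.
So the given relations leave the order of Gita and Juno undetermined.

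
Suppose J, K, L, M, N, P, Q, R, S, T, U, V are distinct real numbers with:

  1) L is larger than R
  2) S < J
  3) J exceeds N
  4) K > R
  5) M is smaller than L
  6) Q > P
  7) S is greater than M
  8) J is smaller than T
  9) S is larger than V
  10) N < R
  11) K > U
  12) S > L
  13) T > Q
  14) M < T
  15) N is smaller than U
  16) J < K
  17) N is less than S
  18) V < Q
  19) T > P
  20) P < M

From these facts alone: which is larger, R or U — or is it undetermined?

undetermined

Following every chain through U: above U we get K; below U we get N.
R is not reached, and no chain runs the other way from R to U.
So the given relations leave the order of U and R undetermined.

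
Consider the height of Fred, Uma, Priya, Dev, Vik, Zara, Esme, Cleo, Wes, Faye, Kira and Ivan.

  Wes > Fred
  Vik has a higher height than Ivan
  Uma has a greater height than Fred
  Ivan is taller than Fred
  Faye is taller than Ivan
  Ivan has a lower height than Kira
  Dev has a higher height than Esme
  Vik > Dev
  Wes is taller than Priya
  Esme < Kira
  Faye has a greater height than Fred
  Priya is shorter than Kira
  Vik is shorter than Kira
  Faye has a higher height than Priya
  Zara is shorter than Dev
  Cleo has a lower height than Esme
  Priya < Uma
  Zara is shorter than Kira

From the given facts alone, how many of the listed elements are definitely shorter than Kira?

8

The elements the relations force below Kira are Cleo, Priya, Zara, Fred, Esme, Ivan, Dev, Vik — no chain reaches any other.
That is 8.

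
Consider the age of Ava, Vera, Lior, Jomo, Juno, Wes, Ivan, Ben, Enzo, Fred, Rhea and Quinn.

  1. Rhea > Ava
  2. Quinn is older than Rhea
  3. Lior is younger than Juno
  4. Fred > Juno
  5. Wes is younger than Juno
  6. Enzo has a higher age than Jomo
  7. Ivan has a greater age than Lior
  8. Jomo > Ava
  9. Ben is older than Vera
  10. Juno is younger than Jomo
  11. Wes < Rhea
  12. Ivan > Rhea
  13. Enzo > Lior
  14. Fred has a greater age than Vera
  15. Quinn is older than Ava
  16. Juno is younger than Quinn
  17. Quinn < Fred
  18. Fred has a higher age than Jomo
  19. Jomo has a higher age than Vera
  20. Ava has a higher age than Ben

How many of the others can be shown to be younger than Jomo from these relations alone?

From Jomo the given relations immediately reach Vera, Juno, Ava.
From those, Wes, Lior, Ben — 6 in total.
Nothing else is reachable below Jomo; 6 in all.

6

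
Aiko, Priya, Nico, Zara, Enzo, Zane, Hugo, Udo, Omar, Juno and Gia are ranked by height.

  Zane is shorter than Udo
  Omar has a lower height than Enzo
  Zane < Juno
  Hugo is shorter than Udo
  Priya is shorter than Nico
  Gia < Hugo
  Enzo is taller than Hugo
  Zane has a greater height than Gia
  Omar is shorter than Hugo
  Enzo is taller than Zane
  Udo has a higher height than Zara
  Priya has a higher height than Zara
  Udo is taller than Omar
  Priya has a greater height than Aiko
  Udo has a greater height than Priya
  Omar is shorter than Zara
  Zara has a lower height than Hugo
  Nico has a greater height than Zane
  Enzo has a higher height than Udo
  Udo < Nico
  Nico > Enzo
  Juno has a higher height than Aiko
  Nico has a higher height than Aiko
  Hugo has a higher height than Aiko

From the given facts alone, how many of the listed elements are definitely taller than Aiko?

6

Directly above Aiko: Priya, Hugo, Juno, Nico.
One step further: Udo, Enzo (6 so far).
No other element is forced above Aiko by the given relations, so the count is 6.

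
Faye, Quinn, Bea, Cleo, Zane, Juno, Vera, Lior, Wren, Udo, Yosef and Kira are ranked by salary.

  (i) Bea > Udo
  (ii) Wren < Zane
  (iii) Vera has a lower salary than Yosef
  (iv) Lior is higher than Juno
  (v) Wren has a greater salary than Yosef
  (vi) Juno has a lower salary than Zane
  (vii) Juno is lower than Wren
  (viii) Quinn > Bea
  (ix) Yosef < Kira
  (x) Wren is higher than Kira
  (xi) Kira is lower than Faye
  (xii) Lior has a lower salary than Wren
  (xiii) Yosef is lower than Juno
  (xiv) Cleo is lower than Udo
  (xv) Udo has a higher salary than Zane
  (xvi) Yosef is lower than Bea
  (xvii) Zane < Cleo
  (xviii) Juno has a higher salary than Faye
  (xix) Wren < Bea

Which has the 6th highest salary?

Piecing the relations together gives one ordering: Vera < Yosef < Kira < Faye < Juno < Lior < Wren < Zane < Cleo < Udo < Bea < Quinn.
The 6th largest is Wren.

Wren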